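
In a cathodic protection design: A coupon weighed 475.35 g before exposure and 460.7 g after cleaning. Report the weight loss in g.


Weight loss = initial − final
WL = 475.35 − 460.7 = 14.65 g

14.65 g


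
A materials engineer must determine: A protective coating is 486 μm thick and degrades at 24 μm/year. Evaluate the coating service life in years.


Service life = thickness / degradation rate
Life = 486 / 24 = 20.3 years

20.3 years


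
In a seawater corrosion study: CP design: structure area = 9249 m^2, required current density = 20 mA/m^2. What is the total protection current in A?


I = area * current density, then convert mA → A (÷1000)
I = 9249 * 20 / 1000 = 184.98 A

184.98 A


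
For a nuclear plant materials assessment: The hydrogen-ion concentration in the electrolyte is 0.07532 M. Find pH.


pH = −log10[H+]
pH = −log10(0.07532) = 1.12

1.12


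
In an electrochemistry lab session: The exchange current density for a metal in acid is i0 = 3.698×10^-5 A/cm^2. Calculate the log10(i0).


i0 = 3.698×10^-5 A/cm^2
log10(i0) = -4.432

-4.432


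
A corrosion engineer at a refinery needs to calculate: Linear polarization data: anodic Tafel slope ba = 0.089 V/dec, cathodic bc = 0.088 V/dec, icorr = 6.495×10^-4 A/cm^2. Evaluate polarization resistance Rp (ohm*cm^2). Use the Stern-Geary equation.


Apply the Stern-Geary equation: Rp = ba*bc / (2.303*icorr*(ba+bc))
ba*bc = 0.089*0.088 = 0.007832
ba+bc = 0.177; 2.303*icorr*(ba+bc) = 2.303*6.495×10^-4*0.177 = 2.6475633×10^-4
Rp = 0.007832 / 2.6475633×10^-4 = 29.6 ohm*cm^2

29.6 ohm*cm^2


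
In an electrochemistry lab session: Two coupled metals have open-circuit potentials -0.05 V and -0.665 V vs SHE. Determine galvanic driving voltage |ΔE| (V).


Driving voltage is the absolute potential difference.
|ΔE| = |-0.05 − (-0.665)| = 0.615 V

0.615 V


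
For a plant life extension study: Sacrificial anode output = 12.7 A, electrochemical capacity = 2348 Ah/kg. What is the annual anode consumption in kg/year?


Annual consumption = current * hours per year / capacity
Rate = 12.7 * 8760 / 2348 = 47.4 kg/year

47.4 kg/year


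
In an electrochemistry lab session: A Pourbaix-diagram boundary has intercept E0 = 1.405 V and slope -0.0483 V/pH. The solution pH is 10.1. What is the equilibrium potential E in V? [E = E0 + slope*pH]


Apply the Pourbaix line equation: E = E0 + slope*pH
E = 1.405 + (-0.0483)*10.1 = 1.405 + (-0.48783) = 0.91717 V
Rounded to 3 decimal places: E = 0.917 V

0.917 V


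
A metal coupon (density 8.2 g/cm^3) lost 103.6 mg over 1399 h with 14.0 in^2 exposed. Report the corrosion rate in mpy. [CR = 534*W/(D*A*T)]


Apply the mpy weight-loss relation: CR = 534 * W / (D * A * T)
Numerator: 534 * 103.6 = 55322.4
Denominator: 8.2 * 14.0 * 1399 = 160605.2
CR = 55322.4 / 160605.2 = 0.344 mpy

0.344 mpy


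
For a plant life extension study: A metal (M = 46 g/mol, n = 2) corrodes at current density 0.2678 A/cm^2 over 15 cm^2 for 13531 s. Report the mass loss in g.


Apply Faraday's law: m = i*A*t*M / (n*F)
Total charge passed Q = i*A*t = 0.2678*15*13531 = 54354.027 C
m = Q*M/(n*F) = 54354.027*46/(2*96485) = 12.957 g

12.957 g


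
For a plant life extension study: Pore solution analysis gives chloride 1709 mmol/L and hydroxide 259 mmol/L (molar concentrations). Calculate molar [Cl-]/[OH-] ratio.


Threshold parameter = [Cl-] / [OH-] (molar basis; both in mmol/L, so units cancel)
Ratio = 1709 / 259 = 6.6

6.6


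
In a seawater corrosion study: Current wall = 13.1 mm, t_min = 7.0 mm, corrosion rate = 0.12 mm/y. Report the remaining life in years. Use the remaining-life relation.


Apply the remaining-life relation: RL = (t_current − t_min) / CR
RL = (13.1 − 7.0) / 0.12 = 6.1 / 0.12 = 50.8 years

50.8 years


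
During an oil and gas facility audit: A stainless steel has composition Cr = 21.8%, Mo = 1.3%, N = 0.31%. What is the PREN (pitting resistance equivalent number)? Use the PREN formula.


Apply the PREN formula: PREN = Cr + 3.3*Mo + 16*N
PREN = 21.8 + 3.3*1.3 + 16*0.31
PREN = 21.8 + 4.29 + 4.96 = 31.05

31.05


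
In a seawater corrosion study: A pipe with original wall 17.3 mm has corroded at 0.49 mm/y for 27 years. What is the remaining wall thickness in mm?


Remaining wall = original − CR × time
t = 17.3 − 0.49*27 = 17.3 − 13.23 = 4.07 mm

4.07 mm


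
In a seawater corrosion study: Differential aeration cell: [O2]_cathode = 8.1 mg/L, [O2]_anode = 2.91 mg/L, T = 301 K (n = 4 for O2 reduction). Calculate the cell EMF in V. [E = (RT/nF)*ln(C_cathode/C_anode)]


Apply the Nernst concentration-cell relation: E = (RT/nF)*ln(C_cathode/C_anode)
RT/nF = 8.314*301/(4*96485) = 0.0064842 V
ln(8.1/2.91) = 1.02371
E = 0.0064842 * 1.02371 = 0.00664 V

0.00664 V


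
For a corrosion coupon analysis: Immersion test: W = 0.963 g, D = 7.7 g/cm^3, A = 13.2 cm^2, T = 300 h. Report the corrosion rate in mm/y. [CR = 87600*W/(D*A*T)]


Apply the mm/y weight-loss relation: CR = 87600 * W / (D * A * T)
Numerator: 87600 * 0.963 = 84358.8
Denominator: 7.7 * 13.2 * 300 = 30492.0
CR = 84358.8 / 30492.0 = 2.766588 mm/y

2.766588 mm/y


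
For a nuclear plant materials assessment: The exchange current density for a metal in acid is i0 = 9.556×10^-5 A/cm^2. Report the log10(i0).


i0 = 9.556×10^-5 A/cm^2
log10(i0) = -4.02

-4.02


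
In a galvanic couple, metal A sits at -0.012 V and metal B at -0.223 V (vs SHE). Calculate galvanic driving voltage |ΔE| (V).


Driving voltage is the absolute potential difference.
|ΔE| = |-0.012 − (-0.223)| = 0.211 V

0.211 V


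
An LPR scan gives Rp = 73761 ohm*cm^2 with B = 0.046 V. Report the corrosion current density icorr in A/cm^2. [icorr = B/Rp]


Apply the Stern-Geary relation: icorr = B / Rp
icorr = 0.046 / 73761 = 6.236×10^-7 A/cm^2

6.236×10^-7 A/cm^2


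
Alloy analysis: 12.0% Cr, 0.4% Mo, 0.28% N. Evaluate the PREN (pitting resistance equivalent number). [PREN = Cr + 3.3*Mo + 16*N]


Apply the PREN formula: PREN = Cr + 3.3*Mo + 16*N
PREN = 12.0 + 3.3*0.4 + 16*0.28
PREN = 12.0 + 1.32 + 4.48 = 17.8

17.8


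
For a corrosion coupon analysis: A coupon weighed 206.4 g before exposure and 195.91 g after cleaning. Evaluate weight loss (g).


Weight loss = initial − final
WL = 206.4 − 195.91 = 10.49 g

10.49 g


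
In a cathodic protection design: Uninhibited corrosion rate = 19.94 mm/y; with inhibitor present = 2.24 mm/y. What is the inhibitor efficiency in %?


Apply the inhibitor-efficiency definition: IE = (CR_blank − CR_inh)/CR_blank × 100
IE = (19.94 − 2.24) / 19.94 × 100
IE = 17.7 / 19.94 × 100 = 88.8 %

88.8 %


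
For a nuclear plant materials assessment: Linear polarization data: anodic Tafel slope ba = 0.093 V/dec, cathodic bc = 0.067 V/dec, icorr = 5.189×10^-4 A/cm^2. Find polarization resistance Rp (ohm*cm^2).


Apply the Stern-Geary equation: Rp = ba*bc / (2.303*icorr*(ba+bc))
ba*bc = 0.093*0.067 = 0.006231
ba+bc = 0.16; 2.303*icorr*(ba+bc) = 2.303*5.189×10^-4*0.16 = 1.9120427×10^-4
Rp = 0.006231 / 1.9120427×10^-4 = 32.59 ohm*cm^2

32.59 ohm*cm^2


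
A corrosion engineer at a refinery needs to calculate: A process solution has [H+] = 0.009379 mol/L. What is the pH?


pH = −log10[H+]
pH = −log10(0.009379) = 2.03

2.03


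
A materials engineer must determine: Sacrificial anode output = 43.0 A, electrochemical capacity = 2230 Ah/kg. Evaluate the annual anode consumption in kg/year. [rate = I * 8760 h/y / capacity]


Annual consumption = current * hours per year / capacity
Rate = 43.0 * 8760 / 2230 = 168.9 kg/year

168.9 kg/year


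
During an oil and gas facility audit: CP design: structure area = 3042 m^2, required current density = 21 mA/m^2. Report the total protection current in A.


I = area * current density, then convert mA → A (÷1000)
I = 3042 * 21 / 1000 = 63.88 A

63.88 A


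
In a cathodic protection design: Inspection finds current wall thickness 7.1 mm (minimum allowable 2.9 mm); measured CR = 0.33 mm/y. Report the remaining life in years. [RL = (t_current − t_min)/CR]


Apply the remaining-life relation: RL = (t_current − t_min) / CR
RL = (7.1 − 2.9) / 0.33 = 4.2 / 0.33 = 12.7 years

12.7 years


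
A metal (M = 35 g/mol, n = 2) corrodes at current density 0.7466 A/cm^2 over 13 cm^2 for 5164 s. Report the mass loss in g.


Apply Faraday's law: m = i*A*t*M / (n*F)
Total charge passed Q = i*A*t = 0.7466*13*5164 = 50120.7512 C
m = Q*M/(n*F) = 50120.7512*35/(2*96485) = 9.09067 g

9.09067 g


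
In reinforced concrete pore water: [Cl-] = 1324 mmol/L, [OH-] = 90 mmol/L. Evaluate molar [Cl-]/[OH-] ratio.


Threshold parameter = [Cl-] / [OH-] (molar basis; both in mmol/L, so units cancel)
Ratio = 1324 / 90 = 14.71

14.71


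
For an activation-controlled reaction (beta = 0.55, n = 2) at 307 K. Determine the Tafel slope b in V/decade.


Apply the Tafel slope relation: b = 2.303*R*T/(beta*n*F)
Numerator: 2.303 * 8.314 * 307 = 5878.17
Denominator: 0.55 * 2 * 96485 = 106133.5
b = 5878.17 / 106133.5 = 0.0554 V/decade

0.0554 V/decade


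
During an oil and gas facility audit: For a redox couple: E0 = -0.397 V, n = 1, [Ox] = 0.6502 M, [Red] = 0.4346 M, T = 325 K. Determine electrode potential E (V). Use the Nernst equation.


Apply the Nernst equation: E = E0 + (RT/nF)*ln([Ox]/[Red])
Step 1: RT/nF = 8.314*325/(1*96485) = 0.02800487 V
Step 2: [Ox]/[Red] = 0.6502/0.4346 = 1.496088
Step 3: ln(1.496088) = 0.402854
Step 4: correction = 0.02800487 * 0.402854 = 0.0113 V
E = -0.397 + 0.0113 = -0.3857 V

-0.3857 V


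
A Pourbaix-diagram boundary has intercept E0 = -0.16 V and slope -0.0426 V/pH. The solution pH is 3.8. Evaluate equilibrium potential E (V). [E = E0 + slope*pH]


Apply the Pourbaix line equation: E = E0 + slope*pH
E = -0.16 + (-0.0426)*3.8 = -0.16 + (-0.16188) = -0.32188 V
Rounded to 3 decimal places: E = -0.322 V

-0.322 V


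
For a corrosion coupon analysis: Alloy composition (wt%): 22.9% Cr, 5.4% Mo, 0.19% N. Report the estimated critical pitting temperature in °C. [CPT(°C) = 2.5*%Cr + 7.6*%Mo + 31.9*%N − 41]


Apply the ASTM G48 empirical CPT estimate: CPT(°C) = 2.5*%Cr + 7.6*%Mo + 31.9*%N − 41
2.5*22.9 = 57.25; 7.6*5.4 = 41.04; 31.9*0.19 = 6.061
CPT = 57.25 + 41.04 + 6.061 − 41 = 63.351 °C
Rounded to 0.1 °C: CPT ≈ 63.4 °C

63.4 °C


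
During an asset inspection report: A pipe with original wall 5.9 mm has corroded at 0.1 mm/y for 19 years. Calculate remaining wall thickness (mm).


Remaining wall = original − CR × time
t = 5.9 − 0.1*19 = 5.9 − 1.9 = 4.0 mm

4.0 mm


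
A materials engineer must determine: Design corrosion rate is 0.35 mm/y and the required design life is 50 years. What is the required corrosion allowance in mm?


Corrosion allowance = CR × design life
CA = 0.35 * 50 = 17.5 mm

17.5 mm


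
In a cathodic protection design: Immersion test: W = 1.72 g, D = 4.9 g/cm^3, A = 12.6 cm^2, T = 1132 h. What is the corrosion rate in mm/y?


Apply the mm/y weight-loss relation: CR = 87600 * W / (D * A * T)
Numerator: 87600 * 1.72 = 150672.0
Denominator: 4.9 * 12.6 * 1132 = 69889.68
CR = 150672.0 / 69889.68 = 2.15585 mm/y

2.15585 mm/y


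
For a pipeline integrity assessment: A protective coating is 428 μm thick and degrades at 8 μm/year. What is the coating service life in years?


Service life = thickness / degradation rate
Life = 428 / 8 = 53.5 years

53.5 years


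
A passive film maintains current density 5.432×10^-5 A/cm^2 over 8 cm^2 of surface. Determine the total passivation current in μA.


I = i_pass * A, then convert A → μA (×10^6)
I = 5.432×10^-5 * 8 * 10^6 = 434.56 μA

434.56 μA


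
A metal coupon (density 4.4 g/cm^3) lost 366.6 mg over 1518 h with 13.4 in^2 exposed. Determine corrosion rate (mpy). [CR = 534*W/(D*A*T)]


Apply the mpy weight-loss relation: CR = 534 * W / (D * A * T)
Numerator: 534 * 366.6 = 195764.4
Denominator: 4.4 * 13.4 * 1518 = 89501.28
CR = 195764.4 / 89501.28 = 2.1873 mpy

2.1873 mpy


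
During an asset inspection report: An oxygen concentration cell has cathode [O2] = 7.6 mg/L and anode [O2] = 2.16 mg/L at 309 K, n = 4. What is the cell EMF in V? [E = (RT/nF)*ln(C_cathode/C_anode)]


Apply the Nernst concentration-cell relation: E = (RT/nF)*ln(C_cathode/C_anode)
RT/nF = 8.314*309/(4*96485) = 0.00665654 V
ln(7.6/2.16) = 1.25804
E = 0.00665654 * 1.25804 = 0.00837 V

0.00837 V


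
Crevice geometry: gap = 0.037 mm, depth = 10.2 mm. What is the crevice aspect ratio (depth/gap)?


Aspect ratio = depth / gap
Ratio = 10.2 / 0.037 = 275.7

275.7


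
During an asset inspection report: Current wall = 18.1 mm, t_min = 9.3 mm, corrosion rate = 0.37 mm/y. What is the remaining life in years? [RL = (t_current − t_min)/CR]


Apply the remaining-life relation: RL = (t_current − t_min) / CR
RL = (18.1 − 9.3) / 0.37 = 8.8 / 0.37 = 23.8 years

23.8 years


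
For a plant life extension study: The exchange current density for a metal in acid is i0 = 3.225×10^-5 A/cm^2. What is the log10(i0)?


i0 = 3.225×10^-5 A/cm^2
log10(i0) = -4.491

-4.491


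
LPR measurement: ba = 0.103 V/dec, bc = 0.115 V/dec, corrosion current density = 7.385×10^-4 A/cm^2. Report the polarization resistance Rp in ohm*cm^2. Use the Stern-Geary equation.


Apply the Stern-Geary equation: Rp = ba*bc / (2.303*icorr*(ba+bc))
ba*bc = 0.103*0.115 = 0.011845
ba+bc = 0.218; 2.303*icorr*(ba+bc) = 2.303*7.385×10^-4*0.218 = 3.7076688×10^-4
Rp = 0.011845 / 3.7076688×10^-4 = 31.95 ohm*cm^2

31.95 ohm*cm^2


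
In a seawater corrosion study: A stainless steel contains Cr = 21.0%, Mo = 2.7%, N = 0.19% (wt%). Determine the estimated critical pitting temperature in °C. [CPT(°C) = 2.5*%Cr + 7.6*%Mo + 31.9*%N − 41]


Apply the ASTM G48 empirical CPT estimate: CPT(°C) = 2.5*%Cr + 7.6*%Mo + 31.9*%N − 41
2.5*21.0 = 52.5; 7.6*2.7 = 20.52; 31.9*0.19 = 6.061
CPT = 52.5 + 20.52 + 6.061 − 41 = 38.081 °C
Rounded to 0.1 °C: CPT ≈ 38.1 °C

38.1 °C


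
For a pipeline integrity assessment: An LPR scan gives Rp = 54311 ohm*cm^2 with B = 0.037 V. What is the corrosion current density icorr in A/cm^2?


Apply the Stern-Geary relation: icorr = B / Rp
icorr = 0.037 / 54311 = 6.813×10^-7 A/cm^2

6.813×10^-7 A/cm^2


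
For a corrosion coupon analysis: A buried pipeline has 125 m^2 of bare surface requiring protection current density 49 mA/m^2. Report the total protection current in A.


I = area * current density, then convert mA → A (÷1000)
I = 125 * 49 / 1000 = 6.13 A

6.13 A


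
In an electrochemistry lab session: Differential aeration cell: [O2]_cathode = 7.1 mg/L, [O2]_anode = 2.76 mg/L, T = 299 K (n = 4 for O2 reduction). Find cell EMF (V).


Apply the Nernst concentration-cell relation: E = (RT/nF)*ln(C_cathode/C_anode)
RT/nF = 8.314*299/(4*96485) = 0.00644112 V
ln(7.1/2.76) = 0.94486
E = 0.00644112 * 0.94486 = 0.00609 V

0.00609 V


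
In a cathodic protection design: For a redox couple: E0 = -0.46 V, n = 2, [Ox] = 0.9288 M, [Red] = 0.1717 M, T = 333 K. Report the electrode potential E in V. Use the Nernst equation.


Apply the Nernst equation: E = E0 + (RT/nF)*ln([Ox]/[Red])
Step 1: RT/nF = 8.314*333/(2*96485) = 0.01434711 V
Step 2: [Ox]/[Red] = 0.9288/0.1717 = 5.409435
Step 3: ln(5.409435) = 1.688145
Step 4: correction = 0.01434711 * 1.688145 = 0.024 V
E = -0.46 + 0.024 = -0.436 V

-0.436 V


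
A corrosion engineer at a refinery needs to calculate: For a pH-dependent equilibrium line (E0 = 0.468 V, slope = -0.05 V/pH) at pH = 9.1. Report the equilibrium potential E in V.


Apply the Pourbaix line equation: E = E0 + slope*pH
E = 0.468 + (-0.05)*9.1 = 0.468 + (-0.455) = 0.013 V
Rounded to 3 decimal places: E = 0.013 V

0.013 V


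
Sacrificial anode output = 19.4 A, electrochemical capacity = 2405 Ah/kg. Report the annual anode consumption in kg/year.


Annual consumption = current * hours per year / capacity
Rate = 19.4 * 8760 / 2405 = 70.7 kg/year

70.7 kg/year


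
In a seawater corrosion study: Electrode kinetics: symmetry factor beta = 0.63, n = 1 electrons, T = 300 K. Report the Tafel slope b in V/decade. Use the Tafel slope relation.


Apply the Tafel slope relation: b = 2.303*R*T/(beta*n*F)
Numerator: 2.303 * 8.314 * 300 = 5744.14
Denominator: 0.63 * 1 * 96485 = 60785.55
b = 5744.14 / 60785.55 = 0.094 V/decade

0.094 V/decade


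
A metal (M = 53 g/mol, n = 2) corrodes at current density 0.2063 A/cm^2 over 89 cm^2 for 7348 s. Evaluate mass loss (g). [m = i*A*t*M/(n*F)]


Apply Faraday's law: m = i*A*t*M / (n*F)
Total charge passed Q = i*A*t = 0.2063*89*7348 = 134914.4236 C
m = Q*M/(n*F) = 134914.4236*53/(2*96485) = 37.0548 g

37.0548 g


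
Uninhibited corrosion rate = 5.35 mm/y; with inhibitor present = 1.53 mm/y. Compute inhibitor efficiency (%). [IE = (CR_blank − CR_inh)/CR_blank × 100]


Apply the inhibitor-efficiency definition: IE = (CR_blank − CR_inh)/CR_blank × 100
IE = (5.35 − 1.53) / 5.35 × 100
IE = 3.82 / 5.35 × 100 = 71.4 %

71.4 %


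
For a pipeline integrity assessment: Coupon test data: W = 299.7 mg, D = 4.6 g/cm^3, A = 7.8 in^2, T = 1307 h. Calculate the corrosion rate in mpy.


Apply the mpy weight-loss relation: CR = 534 * W / (D * A * T)
Numerator: 534 * 299.7 = 160039.8
Denominator: 4.6 * 7.8 * 1307 = 46895.16
CR = 160039.8 / 46895.16 = 3.4127 mpy

3.4127 mpy


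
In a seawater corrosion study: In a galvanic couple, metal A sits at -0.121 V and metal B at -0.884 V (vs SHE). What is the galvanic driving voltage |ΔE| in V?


Driving voltage is the absolute potential difference.
|ΔE| = |-0.121 − (-0.884)| = 0.763 V

0.763 V


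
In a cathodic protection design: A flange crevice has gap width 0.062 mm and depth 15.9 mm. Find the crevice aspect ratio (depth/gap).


Aspect ratio = depth / gap
Ratio = 15.9 / 0.062 = 256.5

256.5


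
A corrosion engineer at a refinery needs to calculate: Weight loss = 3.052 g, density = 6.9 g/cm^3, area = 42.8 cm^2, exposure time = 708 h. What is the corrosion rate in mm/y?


Apply the mm/y weight-loss relation: CR = 87600 * W / (D * A * T)
Numerator: 87600 * 3.052 = 267355.2
Denominator: 6.9 * 42.8 * 708 = 209086.56
CR = 267355.2 / 209086.56 = 1.2787 mm/y

1.2787 mm/y


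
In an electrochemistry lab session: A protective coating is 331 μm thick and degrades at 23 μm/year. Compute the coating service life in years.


Service life = thickness / degradation rate
Life = 331 / 23 = 14.4 years

14.4 years


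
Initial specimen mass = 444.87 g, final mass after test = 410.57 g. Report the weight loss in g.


Weight loss = initial − final
WL = 444.87 − 410.57 = 34.3 g

34.3 g


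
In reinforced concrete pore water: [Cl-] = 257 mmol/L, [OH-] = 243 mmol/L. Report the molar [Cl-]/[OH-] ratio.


Threshold parameter = [Cl-] / [OH-] (molar basis; both in mmol/L, so units cancel)
Ratio = 257 / 243 = 1.06

1.06


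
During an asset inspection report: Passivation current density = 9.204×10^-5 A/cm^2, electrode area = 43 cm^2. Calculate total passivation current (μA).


I = i_pass * A, then convert A → μA (×10^6)
I = 9.204×10^-5 * 43 * 10^6 = 3957.72 μA

3957.72 μA


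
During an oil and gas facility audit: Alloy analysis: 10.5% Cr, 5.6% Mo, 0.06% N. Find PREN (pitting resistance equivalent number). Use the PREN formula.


Apply the PREN formula: PREN = Cr + 3.3*Mo + 16*N
PREN = 10.5 + 3.3*5.6 + 16*0.06
PREN = 10.5 + 18.48 + 0.96 = 29.94

29.94


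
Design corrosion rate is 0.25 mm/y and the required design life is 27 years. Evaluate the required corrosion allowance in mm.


Corrosion allowance = CR × design life
CA = 0.25 * 27 = 6.75 mm

6.75 mm


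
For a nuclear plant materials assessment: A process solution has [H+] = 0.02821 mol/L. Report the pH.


pH = −log10[H+]
pH = −log10(0.02821) = 1.55

1.55


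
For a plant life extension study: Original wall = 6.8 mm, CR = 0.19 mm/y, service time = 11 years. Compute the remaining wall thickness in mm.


Remaining wall = original − CR × time
t = 6.8 − 0.19*11 = 6.8 − 2.09 = 4.71 mm

4.71 mm


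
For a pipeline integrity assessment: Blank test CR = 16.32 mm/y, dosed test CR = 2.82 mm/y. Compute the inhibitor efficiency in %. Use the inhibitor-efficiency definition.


Apply the inhibitor-efficiency definition: IE = (CR_blank − CR_inh)/CR_blank × 100
IE = (16.32 − 2.82) / 16.32 × 100
IE = 13.5 / 16.32 × 100 = 82.7 %

82.7 %


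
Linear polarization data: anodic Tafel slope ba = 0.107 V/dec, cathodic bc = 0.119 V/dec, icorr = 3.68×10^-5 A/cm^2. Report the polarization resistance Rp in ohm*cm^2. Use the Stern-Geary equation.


Apply the Stern-Geary equation: Rp = ba*bc / (2.303*icorr*(ba+bc))
ba*bc = 0.107*0.119 = 0.012733
ba+bc = 0.226; 2.303*icorr*(ba+bc) = 2.303*3.68×10^-5*0.226 = 1.915359×10^-5
Rp = 0.012733 / 1.915359×10^-5 = 664.8 ohm*cm^2

664.8 ohm*cm^2


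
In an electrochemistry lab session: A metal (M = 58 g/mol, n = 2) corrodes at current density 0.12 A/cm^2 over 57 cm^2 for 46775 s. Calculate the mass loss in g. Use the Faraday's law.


Apply Faraday's law: m = i*A*t*M / (n*F)
Total charge passed Q = i*A*t = 0.12*57*46775 = 319941 C
m = Q*M/(n*F) = 319941*58/(2*96485) = 96.16302 g

96.16302 g


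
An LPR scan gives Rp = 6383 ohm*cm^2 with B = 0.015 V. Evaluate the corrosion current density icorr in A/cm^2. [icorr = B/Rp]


Apply the Stern-Geary relation: icorr = B / Rp
icorr = 0.015 / 6383 = 2.35×10^-6 A/cm^2

2.35×10^-6 A/cm^2


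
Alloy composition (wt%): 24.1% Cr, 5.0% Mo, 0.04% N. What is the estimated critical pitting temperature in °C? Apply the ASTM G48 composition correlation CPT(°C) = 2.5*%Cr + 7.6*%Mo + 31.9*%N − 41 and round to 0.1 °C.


Apply the ASTM G48 empirical CPT estimate: CPT(°C) = 2.5*%Cr + 7.6*%Mo + 31.9*%N − 41
2.5*24.1 = 60.25; 7.6*5.0 = 38; 31.9*0.04 = 1.276
CPT = 60.25 + 38 + 1.276 − 41 = 58.526 °C
Rounded to 0.1 °C: CPT ≈ 58.5 °C

58.5 °C


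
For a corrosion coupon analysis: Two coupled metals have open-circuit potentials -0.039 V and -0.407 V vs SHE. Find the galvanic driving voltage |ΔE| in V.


Driving voltage is the absolute potential difference.
|ΔE| = |-0.039 − (-0.407)| = 0.368 V

0.368 V


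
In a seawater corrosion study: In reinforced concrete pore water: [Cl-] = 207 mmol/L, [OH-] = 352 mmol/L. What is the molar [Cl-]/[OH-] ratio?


Threshold parameter = [Cl-] / [OH-] (molar basis; both in mmol/L, so units cancel)
Ratio = 207 / 352 = 0.59

0.59


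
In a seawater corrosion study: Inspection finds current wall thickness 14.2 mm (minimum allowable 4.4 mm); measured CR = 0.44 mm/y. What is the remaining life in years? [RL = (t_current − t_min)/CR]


Apply the remaining-life relation: RL = (t_current − t_min) / CR
RL = (14.2 − 4.4) / 0.44 = 9.8 / 0.44 = 22.3 years

22.3 years


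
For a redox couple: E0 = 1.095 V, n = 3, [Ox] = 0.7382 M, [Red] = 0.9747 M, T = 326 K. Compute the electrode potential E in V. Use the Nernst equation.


Apply the Nernst equation: E = E0 + (RT/nF)*ln([Ox]/[Red])
Step 1: RT/nF = 8.314*326/(3*96485) = 0.00936368 V
Step 2: [Ox]/[Red] = 0.7382/0.9747 = 0.757361
Step 3: ln(0.757361) = -0.277915
Step 4: correction = 0.00936368 * -0.277915 = -0.003 V
E = 1.095 + -0.003 = 1.092 V

1.092 V


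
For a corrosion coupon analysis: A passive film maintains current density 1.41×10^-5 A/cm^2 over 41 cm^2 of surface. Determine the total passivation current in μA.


I = i_pass * A, then convert A → μA (×10^6)
I = 1.41×10^-5 * 41 * 10^6 = 578.1 μA

578.1 μA


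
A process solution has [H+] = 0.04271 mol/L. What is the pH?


pH = −log10[H+]
pH = −log10(0.04271) = 1.37

1.37


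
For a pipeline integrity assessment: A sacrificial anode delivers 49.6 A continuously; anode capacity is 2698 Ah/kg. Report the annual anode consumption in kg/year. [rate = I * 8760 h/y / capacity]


Annual consumption = current * hours per year / capacity
Rate = 49.6 * 8760 / 2698 = 161.0 kg/year

161.0 kg/year


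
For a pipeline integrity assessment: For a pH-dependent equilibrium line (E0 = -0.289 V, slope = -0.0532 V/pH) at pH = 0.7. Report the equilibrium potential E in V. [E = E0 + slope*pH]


Apply the Pourbaix line equation: E = E0 + slope*pH
E = -0.289 + (-0.0532)*0.7 = -0.289 + (-0.03724) = -0.32624 V
Rounded to 4 decimal places: E = -0.3262 V

-0.3262 V


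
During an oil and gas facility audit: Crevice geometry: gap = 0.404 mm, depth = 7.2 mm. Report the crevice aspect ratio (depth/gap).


Aspect ratio = depth / gap
Ratio = 7.2 / 0.404 = 17.8

17.8


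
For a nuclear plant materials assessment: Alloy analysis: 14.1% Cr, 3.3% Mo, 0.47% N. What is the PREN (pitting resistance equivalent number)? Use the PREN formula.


Apply the PREN formula: PREN = Cr + 3.3*Mo + 16*N
PREN = 14.1 + 3.3*3.3 + 16*0.47
PREN = 14.1 + 10.89 + 7.52 = 32.51

32.51


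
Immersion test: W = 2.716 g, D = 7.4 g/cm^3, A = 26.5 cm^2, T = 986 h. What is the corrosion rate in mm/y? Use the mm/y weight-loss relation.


Apply the mm/y weight-loss relation: CR = 87600 * W / (D * A * T)
Numerator: 87600 * 2.716 = 237921.6
Denominator: 7.4 * 26.5 * 986 = 193354.6
CR = 237921.6 / 193354.6 = 1.23049 mm/y

1.23049 mm/y


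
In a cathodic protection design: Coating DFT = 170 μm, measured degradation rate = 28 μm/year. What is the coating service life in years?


Service life = thickness / degradation rate
Life = 170 / 28 = 6.1 years

6.1 years


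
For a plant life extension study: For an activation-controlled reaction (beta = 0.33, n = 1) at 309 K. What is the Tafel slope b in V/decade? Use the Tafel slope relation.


Apply the Tafel slope relation: b = 2.303*R*T/(beta*n*F)
Numerator: 2.303 * 8.314 * 309 = 5916.47
Denominator: 0.33 * 1 * 96485 = 31840.05
b = 5916.47 / 31840.05 = 0.1858 V/decade

0.1858 V/decade


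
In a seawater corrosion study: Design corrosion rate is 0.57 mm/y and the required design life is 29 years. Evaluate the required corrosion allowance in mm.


Corrosion allowance = CR × design life
CA = 0.57 * 29 = 16.53 mm

16.53 mm


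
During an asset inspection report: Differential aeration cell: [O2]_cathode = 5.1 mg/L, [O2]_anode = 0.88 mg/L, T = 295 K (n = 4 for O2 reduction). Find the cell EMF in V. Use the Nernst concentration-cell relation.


Apply the Nernst concentration-cell relation: E = (RT/nF)*ln(C_cathode/C_anode)
RT/nF = 8.314*295/(4*96485) = 0.00635495 V
ln(5.1/0.88) = 1.75707
E = 0.00635495 * 1.75707 = 0.01117 V

0.01117 V


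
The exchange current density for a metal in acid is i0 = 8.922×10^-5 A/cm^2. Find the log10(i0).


i0 = 8.922×10^-5 A/cm^2
log10(i0) = -4.05

-4.05


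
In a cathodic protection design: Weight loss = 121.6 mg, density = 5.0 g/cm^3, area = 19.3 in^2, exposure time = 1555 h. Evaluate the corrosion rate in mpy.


Apply the mpy weight-loss relation: CR = 534 * W / (D * A * T)
Numerator: 534 * 121.6 = 64934.4
Denominator: 5.0 * 19.3 * 1555 = 150057.5
CR = 64934.4 / 150057.5 = 0.43273 mpy

0.43273 mpy


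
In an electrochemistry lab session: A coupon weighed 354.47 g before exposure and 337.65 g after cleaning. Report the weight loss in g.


Weight loss = initial − final
WL = 354.47 − 337.65 = 16.82 g

16.82 g


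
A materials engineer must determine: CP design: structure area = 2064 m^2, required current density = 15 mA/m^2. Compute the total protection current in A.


I = area * current density, then convert mA → A (÷1000)
I = 2064 * 15 / 1000 = 30.96 A

30.96 A


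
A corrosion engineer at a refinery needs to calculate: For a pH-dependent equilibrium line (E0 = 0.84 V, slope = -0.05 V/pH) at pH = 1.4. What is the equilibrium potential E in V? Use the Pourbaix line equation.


Apply the Pourbaix line equation: E = E0 + slope*pH
E = 0.84 + (-0.05)*1.4 = 0.84 + (-0.07) = 0.77 V
Rounded to 3 decimal places: E = 0.770 V

0.770 V


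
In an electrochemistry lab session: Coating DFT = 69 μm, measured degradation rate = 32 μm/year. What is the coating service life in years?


Service life = thickness / degradation rate
Life = 69 / 32 = 2.2 years

2.2 years


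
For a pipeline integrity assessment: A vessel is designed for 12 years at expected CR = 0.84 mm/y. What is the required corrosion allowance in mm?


Corrosion allowance = CR × design life
CA = 0.84 * 12 = 10.08 mm

10.08 mm


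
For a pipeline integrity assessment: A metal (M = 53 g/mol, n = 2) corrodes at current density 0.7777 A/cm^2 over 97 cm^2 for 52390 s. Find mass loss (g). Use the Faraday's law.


Apply Faraday's law: m = i*A*t*M / (n*F)
Total charge passed Q = i*A*t = 0.7777*97*52390 = 3952139.191 C
m = Q*M/(n*F) = 3952139.191*53/(2*96485) = 1085.471 g

1085.471 g


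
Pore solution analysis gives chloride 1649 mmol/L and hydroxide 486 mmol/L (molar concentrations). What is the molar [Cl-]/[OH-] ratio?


Threshold parameter = [Cl-] / [OH-] (molar basis; both in mmol/L, so units cancel)
Ratio = 1649 / 486 = 3.39

3.39


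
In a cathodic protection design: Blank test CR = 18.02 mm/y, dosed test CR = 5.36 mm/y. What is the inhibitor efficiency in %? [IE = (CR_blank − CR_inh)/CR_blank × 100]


Apply the inhibitor-efficiency definition: IE = (CR_blank − CR_inh)/CR_blank × 100
IE = (18.02 − 5.36) / 18.02 × 100
IE = 12.66 / 18.02 × 100 = 70.3 %

70.3 %


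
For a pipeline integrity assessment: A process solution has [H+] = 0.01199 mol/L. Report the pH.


pH = −log10[H+]
pH = −log10(0.01199) = 1.92

1.92


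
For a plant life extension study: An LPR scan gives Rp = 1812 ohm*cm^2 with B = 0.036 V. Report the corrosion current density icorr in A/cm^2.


Apply the Stern-Geary relation: icorr = B / Rp
icorr = 0.036 / 1812 = 1.987×10^-5 A/cm^2

1.987×10^-5 A/cm^2


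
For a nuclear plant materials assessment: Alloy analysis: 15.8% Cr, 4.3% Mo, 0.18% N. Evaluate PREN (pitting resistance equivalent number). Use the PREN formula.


Apply the PREN formula: PREN = Cr + 3.3*Mo + 16*N
PREN = 15.8 + 3.3*4.3 + 16*0.18
PREN = 15.8 + 14.19 + 2.88 = 32.87

32.87


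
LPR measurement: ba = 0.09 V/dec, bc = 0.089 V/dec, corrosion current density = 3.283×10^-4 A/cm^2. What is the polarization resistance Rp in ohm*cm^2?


Apply the Stern-Geary equation: Rp = ba*bc / (2.303*icorr*(ba+bc))
ba*bc = 0.09*0.089 = 0.00801
ba+bc = 0.179; 2.303*icorr*(ba+bc) = 2.303*3.283×10^-4*0.179 = 1.3533741×10^-4
Rp = 0.00801 / 1.3533741×10^-4 = 59.2 ohm*cm^2

59.2 ohm*cm^2


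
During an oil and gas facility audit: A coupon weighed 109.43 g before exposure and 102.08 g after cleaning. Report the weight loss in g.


Weight loss = initial − final
WL = 109.43 − 102.08 = 7.35 g

7.35 g


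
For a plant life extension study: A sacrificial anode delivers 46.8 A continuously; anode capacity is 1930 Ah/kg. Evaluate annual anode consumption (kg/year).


Annual consumption = current * hours per year / capacity
Rate = 46.8 * 8760 / 1930 = 212.4 kg/year

212.4 kg/year


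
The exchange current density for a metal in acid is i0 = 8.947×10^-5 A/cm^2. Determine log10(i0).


i0 = 8.947×10^-5 A/cm^2
log10(i0) = -4.048

-4.048


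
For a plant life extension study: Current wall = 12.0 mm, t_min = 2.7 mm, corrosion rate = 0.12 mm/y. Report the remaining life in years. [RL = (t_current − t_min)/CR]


Apply the remaining-life relation: RL = (t_current − t_min) / CR
RL = (12.0 − 2.7) / 0.12 = 9.3 / 0.12 = 77.5 years

77.5 years


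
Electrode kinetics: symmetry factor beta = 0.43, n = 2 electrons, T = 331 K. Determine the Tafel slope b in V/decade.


Apply the Tafel slope relation: b = 2.303*R*T/(beta*n*F)
Numerator: 2.303 * 8.314 * 331 = 6337.7
Denominator: 0.43 * 2 * 96485 = 82977.1
b = 6337.7 / 82977.1 = 0.0764 V/decade

0.0764 V/decade


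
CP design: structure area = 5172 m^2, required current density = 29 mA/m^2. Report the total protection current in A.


I = area * current density, then convert mA → A (÷1000)
I = 5172 * 29 / 1000 = 149.99 A

149.99 A


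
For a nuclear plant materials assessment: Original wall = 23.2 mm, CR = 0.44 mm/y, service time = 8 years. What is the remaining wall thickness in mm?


Remaining wall = original − CR × time
t = 23.2 − 0.44*8 = 23.2 − 3.52 = 19.68 mm

19.68 mm


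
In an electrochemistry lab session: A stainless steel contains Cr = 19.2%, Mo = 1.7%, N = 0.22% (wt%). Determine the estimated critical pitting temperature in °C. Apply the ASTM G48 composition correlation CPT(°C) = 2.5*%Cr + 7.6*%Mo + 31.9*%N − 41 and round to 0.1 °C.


Apply the ASTM G48 empirical CPT estimate: CPT(°C) = 2.5*%Cr + 7.6*%Mo + 31.9*%N − 41
2.5*19.2 = 48; 7.6*1.7 = 12.92; 31.9*0.22 = 7.018
CPT = 48 + 12.92 + 7.018 − 41 = 26.938 °C
Rounded to 0.1 °C: CPT ≈ 26.9 °C

26.9 °C


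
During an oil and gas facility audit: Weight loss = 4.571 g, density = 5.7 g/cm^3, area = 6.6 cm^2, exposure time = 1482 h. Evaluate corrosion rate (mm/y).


Apply the mm/y weight-loss relation: CR = 87600 * W / (D * A * T)
Numerator: 87600 * 4.571 = 400419.6
Denominator: 5.7 * 6.6 * 1482 = 55752.84
CR = 400419.6 / 55752.84 = 7.182 mm/y

7.182 mm/y


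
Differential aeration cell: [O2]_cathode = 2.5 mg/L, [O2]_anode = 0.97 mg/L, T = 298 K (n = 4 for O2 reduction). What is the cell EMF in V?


Apply the Nernst concentration-cell relation: E = (RT/nF)*ln(C_cathode/C_anode)
RT/nF = 8.314*298/(4*96485) = 0.00641958 V
ln(2.5/0.97) = 0.94675
E = 0.00641958 * 0.94675 = 0.00608 V

0.00608 V


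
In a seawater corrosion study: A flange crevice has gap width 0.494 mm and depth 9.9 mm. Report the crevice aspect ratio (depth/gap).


Aspect ratio = depth / gap
Ratio = 9.9 / 0.494 = 20.0

20.0


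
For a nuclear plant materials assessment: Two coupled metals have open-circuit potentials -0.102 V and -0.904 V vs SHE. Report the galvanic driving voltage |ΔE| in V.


Driving voltage is the absolute potential difference.
|ΔE| = |-0.102 − (-0.904)| = 0.802 V

0.802 V


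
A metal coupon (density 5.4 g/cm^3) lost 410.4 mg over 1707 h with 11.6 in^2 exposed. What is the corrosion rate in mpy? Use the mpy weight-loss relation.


Apply the mpy weight-loss relation: CR = 534 * W / (D * A * T)
Numerator: 534 * 410.4 = 219153.6
Denominator: 5.4 * 11.6 * 1707 = 106926.48
CR = 219153.6 / 106926.48 = 2.0496 mpy

2.0496 mpy


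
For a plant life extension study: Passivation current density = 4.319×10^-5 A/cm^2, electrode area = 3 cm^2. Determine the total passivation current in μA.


I = i_pass * A, then convert A → μA (×10^6)
I = 4.319×10^-5 * 3 * 10^6 = 129.57 μA

129.57 μA


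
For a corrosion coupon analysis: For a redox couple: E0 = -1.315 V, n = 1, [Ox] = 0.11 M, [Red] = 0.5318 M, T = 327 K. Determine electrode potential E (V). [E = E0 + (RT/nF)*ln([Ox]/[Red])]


Apply the Nernst equation: E = E0 + (RT/nF)*ln([Ox]/[Red])
Step 1: RT/nF = 8.314*327/(1*96485) = 0.02817721 V
Step 2: [Ox]/[Red] = 0.11/0.5318 = 0.206845
Step 3: ln(0.206845) = -1.575786
Step 4: correction = 0.02817721 * -1.575786 = -0.0444 V
E = -1.315 + -0.0444 = -1.3594 V

-1.3594 V


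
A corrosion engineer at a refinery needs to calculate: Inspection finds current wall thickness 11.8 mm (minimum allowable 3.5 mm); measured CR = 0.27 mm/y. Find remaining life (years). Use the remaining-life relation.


Apply the remaining-life relation: RL = (t_current − t_min) / CR
RL = (11.8 − 3.5) / 0.27 = 8.3 / 0.27 = 30.7 years

30.7 years


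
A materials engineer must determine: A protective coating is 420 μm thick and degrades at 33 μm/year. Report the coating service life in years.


Service life = thickness / degradation rate
Life = 420 / 33 = 12.7 years

12.7 years


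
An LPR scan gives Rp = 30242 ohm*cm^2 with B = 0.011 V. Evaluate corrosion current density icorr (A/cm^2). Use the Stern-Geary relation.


Apply the Stern-Geary relation: icorr = B / Rp
icorr = 0.011 / 30242 = 3.637×10^-7 A/cm^2

3.637×10^-7 A/cm^2


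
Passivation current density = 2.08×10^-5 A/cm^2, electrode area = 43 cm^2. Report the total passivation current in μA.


I = i_pass * A, then convert A → μA (×10^6)
I = 2.08×10^-5 * 43 * 10^6 = 894.4 μA

894.4 μA


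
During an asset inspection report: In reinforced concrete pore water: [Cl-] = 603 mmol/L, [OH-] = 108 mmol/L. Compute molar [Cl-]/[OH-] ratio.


Threshold parameter = [Cl-] / [OH-] (molar basis; both in mmol/L, so units cancel)
Ratio = 603 / 108 = 5.58

5.58


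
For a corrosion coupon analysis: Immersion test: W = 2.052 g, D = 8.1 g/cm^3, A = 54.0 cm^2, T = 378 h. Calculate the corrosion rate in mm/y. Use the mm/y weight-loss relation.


Apply the mm/y weight-loss relation: CR = 87600 * W / (D * A * T)
Numerator: 87600 * 2.052 = 179755.2
Denominator: 8.1 * 54.0 * 378 = 165337.2
CR = 179755.2 / 165337.2 = 1.0872 mm/y

1.0872 mm/y


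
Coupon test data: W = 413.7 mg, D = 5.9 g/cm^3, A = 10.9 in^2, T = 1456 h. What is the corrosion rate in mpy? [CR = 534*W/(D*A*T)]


Apply the mpy weight-loss relation: CR = 534 * W / (D * A * T)
Numerator: 534 * 413.7 = 220915.8
Denominator: 5.9 * 10.9 * 1456 = 93635.36
CR = 220915.8 / 93635.36 = 2.359 mpy

2.359 mpy


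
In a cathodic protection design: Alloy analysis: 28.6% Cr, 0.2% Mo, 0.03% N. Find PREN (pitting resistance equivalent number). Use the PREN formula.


Apply the PREN formula: PREN = Cr + 3.3*Mo + 16*N
PREN = 28.6 + 3.3*0.2 + 16*0.03
PREN = 28.6 + 0.66 + 0.48 = 29.74

29.74


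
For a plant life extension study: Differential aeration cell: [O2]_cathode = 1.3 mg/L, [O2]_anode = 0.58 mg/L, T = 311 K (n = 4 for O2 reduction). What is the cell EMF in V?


Apply the Nernst concentration-cell relation: E = (RT/nF)*ln(C_cathode/C_anode)
RT/nF = 8.314*311/(4*96485) = 0.00669963 V
ln(1.3/0.58) = 0.80709
E = 0.00669963 * 0.80709 = 0.00541 V

0.00541 V


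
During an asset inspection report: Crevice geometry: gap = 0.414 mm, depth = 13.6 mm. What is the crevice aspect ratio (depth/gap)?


Aspect ratio = depth / gap
Ratio = 13.6 / 0.414 = 32.9

32.9


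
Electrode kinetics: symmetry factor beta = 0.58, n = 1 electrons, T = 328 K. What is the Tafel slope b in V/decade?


Apply the Tafel slope relation: b = 2.303*R*T/(beta*n*F)
Numerator: 2.303 * 8.314 * 328 = 6280.26
Denominator: 0.58 * 1 * 96485 = 55961.3
b = 6280.26 / 55961.3 = 0.112 V/decade

0.112 V/decade


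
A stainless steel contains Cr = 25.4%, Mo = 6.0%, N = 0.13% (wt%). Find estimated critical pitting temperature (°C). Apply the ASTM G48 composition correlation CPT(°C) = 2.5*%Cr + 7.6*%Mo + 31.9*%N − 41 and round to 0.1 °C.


Apply the ASTM G48 empirical CPT estimate: CPT(°C) = 2.5*%Cr + 7.6*%Mo + 31.9*%N − 41
2.5*25.4 = 63.5; 7.6*6.0 = 45.6; 31.9*0.13 = 4.147
CPT = 63.5 + 45.6 + 4.147 − 41 = 72.247 °C
Rounded to 0.1 °C: CPT ≈ 72.2 °C

72.2 °C


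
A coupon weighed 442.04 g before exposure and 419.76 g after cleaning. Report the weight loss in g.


Weight loss = initial − final
WL = 442.04 − 419.76 = 22.28 g

22.28 g


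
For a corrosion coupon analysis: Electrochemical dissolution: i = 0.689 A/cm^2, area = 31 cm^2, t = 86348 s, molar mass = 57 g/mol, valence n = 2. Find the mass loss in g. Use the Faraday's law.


Apply Faraday's law: m = i*A*t*M / (n*F)
Total charge passed Q = i*A*t = 0.689*31*86348 = 1844306.932 C
m = Q*M/(n*F) = 1844306.932*57/(2*96485) = 544.77636 g

544.77636 g


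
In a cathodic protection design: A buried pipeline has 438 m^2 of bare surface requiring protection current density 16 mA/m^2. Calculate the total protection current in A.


I = area * current density, then convert mA → A (÷1000)
I = 438 * 16 / 1000 = 7.01 A

7.01 A


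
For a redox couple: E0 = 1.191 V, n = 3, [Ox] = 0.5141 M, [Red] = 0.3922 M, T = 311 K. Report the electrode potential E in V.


Apply the Nernst equation: E = E0 + (RT/nF)*ln([Ox]/[Red])
Step 1: RT/nF = 8.314*311/(3*96485) = 0.00893284 V
Step 2: [Ox]/[Red] = 0.5141/0.3922 = 1.310811
Step 3: ln(1.310811) = 0.270646
Step 4: correction = 0.00893284 * 0.270646 = 0.002 V
E = 1.191 + 0.002 = 1.193 V

1.193 V
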